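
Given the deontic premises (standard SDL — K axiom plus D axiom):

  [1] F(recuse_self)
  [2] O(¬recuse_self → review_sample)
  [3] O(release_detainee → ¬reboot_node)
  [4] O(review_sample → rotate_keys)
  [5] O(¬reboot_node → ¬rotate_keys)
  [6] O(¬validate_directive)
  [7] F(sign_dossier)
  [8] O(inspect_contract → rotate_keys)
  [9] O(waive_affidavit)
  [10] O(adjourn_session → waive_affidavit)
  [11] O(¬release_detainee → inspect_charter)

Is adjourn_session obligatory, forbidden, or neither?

Premise 10 is O(adjourn_session → waive_affidavit); even if O(waive_affidavit) held, inferring O(adjourn_session) would be affirming the consequent — invalid.
No premise or chain of K-axiom applications forces O(adjourn_session), and none forces O(¬adjourn_session). So adjourn_session is neither obligatory nor forbidden under these norms.

Neither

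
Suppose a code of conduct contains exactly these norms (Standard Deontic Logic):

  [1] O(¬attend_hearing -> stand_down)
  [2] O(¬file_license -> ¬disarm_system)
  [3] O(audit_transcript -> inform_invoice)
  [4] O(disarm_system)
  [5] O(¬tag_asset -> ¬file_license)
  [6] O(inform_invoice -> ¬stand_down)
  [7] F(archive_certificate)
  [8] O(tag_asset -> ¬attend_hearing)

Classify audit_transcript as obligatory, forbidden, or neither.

Forbidden

Premise 4 states O(disarm_system) outright.
Premise 2, O(¬file_license -> ¬disarm_system), contraposes to O(disarm_system -> file_license); with O(disarm_system) we get O(file_license).
The contrapositive of premise 5 (O(¬tag_asset -> ¬file_license)) is O(file_license -> tag_asset), and O(file_license) is already established, so O(tag_asset).
Applying K to premise 8 (O(tag_asset -> ¬attend_hearing)) and O(tag_asset) yields O(¬attend_hearing).
Applying K to premise 1 (O(¬attend_hearing -> stand_down)) and O(¬attend_hearing) yields O(stand_down).
The contrapositive of premise 6 (O(inform_invoice -> ¬stand_down)) is O(stand_down -> ¬inform_invoice), and O(stand_down) is already established, so O(¬inform_invoice).
Premise 3 is O(audit_transcript -> inform_invoice); contrapositively O(¬inform_invoice -> ¬audit_transcript). Since O(¬inform_invoice) holds, K gives O(¬audit_transcript).
Premise 7 does not contribute to this derivation.
Thus O(¬audit_transcript), which is F(audit_transcript): audit_transcript is forbidden.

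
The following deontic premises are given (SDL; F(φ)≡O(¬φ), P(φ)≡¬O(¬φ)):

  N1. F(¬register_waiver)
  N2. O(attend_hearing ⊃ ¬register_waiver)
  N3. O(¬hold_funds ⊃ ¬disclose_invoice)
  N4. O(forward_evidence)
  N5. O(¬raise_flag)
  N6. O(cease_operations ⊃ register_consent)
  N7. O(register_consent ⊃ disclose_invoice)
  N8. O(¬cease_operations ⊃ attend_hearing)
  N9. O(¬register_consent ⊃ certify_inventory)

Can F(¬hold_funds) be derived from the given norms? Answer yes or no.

Premise 1 is F(¬register_waiver), i.e. O(register_waiver).
Premise 2 is O(attend_hearing ⊃ ¬register_waiver); contrapositively O(register_waiver ⊃ ¬attend_hearing). Since O(register_waiver) holds, K gives O(¬attend_hearing).
Premise 8 is O(¬cease_operations ⊃ attend_hearing); contrapositively O(¬attend_hearing ⊃ cease_operations). Since O(¬attend_hearing) holds, K gives O(cease_operations).
From O(cease_operations) and premise 6, O(cease_operations ⊃ register_consent), we obtain O(register_consent).
Premise 7 is O(register_consent ⊃ disclose_invoice); since O(register_consent), deontic closure gives O(disclose_invoice).
Premise 3 is O(¬hold_funds ⊃ ¬disclose_invoice); contrapositively O(disclose_invoice ⊃ hold_funds). Since O(disclose_invoice) holds, K gives O(hold_funds).
Premises 4, 5, 9 do not contribute to this derivation.
So O(hold_funds) holds, i.e. F(¬hold_funds). The claim follows.

Yes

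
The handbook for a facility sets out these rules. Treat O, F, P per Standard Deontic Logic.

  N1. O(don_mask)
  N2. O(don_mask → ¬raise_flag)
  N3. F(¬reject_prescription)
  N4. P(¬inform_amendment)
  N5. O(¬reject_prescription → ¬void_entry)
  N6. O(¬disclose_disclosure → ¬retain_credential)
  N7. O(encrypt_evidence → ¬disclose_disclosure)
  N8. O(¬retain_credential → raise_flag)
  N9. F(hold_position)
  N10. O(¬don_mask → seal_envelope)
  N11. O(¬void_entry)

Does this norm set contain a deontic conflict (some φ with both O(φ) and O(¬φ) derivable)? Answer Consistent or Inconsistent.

Consistent

Premise 5 is O(¬reject_prescription → ¬void_entry); even if O(¬void_entry) held, inferring O(¬reject_prescription) would be affirming the consequent — invalid.
So O(¬reject_prescription) is not derivable, and the apparent clash with O(reject_prescription) does not arise.
A world satisfying every obligation exists (e.g. disclose_disclosure=true, don_mask=true, encrypt_evidence=false, hold_position=false, inform_amendment=false, raise_flag=false, reject_prescription=true, retain_credential=true, seal_envelope=false, void_entry=false); no atom is both obligatory and forbidden, so the set is consistent.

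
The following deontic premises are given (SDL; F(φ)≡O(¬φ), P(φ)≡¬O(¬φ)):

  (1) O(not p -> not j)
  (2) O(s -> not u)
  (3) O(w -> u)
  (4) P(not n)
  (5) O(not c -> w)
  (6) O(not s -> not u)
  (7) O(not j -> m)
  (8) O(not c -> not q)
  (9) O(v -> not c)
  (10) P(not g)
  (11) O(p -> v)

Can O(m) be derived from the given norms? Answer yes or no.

Premises 6 and 2 cover both cases: O(not s -> not u) and O(s -> not u). Since not s ∨ s is a tautology, O(not u) follows.
Premise 3 is O(w -> u); contrapositively O(not u -> not w). Since O(not u) holds, K gives O(not w).
Premise 5 is O(not c -> w); contrapositively O(not w -> c). Since O(not w) holds, K gives O(c).
Premise 9 is O(v -> not c); contrapositively O(c -> not v). Since O(c) holds, K gives O(not v).
Premise 11 is O(p -> v); contrapositively O(not v -> not p). Since O(not v) holds, K gives O(not p).
From O(not p) and premise 1, O(not p -> not j), we obtain O(not j).
With premise 7, O(not j -> m), the K-axiom yields O(m).
Premises 4, 8, 10 do not contribute to this derivation.
So O(m) follows.

Yes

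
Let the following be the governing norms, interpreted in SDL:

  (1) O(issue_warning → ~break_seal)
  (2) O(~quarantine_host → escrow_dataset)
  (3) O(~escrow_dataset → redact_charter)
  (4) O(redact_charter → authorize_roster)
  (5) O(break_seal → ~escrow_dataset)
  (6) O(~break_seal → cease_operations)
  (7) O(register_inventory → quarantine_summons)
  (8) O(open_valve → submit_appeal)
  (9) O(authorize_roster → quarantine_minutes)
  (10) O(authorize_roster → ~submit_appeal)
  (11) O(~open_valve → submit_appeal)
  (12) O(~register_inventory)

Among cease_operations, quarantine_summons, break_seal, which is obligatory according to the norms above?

cease_operations

Premises 8 and 11 cover both cases: O(open_valve → submit_appeal) and O(~open_valve → submit_appeal). Since open_valve ∨ ~open_valve is a tautology, O(submit_appeal) follows.
The contrapositive of premise 10 (O(authorize_roster → ~submit_appeal)) is O(submit_appeal → ~authorize_roster), and O(submit_appeal) is already established, so O(~authorize_roster).
The contrapositive of premise 4 (O(redact_charter → authorize_roster)) is O(~authorize_roster → ~redact_charter), and O(~authorize_roster) is already established, so O(~redact_charter).
Premise 3, O(~escrow_dataset → redact_charter), contraposes to O(~redact_charter → escrow_dataset); with O(~redact_charter) we get O(escrow_dataset).
Premise 5 is O(break_seal → ~escrow_dataset); contrapositively O(escrow_dataset → ~break_seal). Since O(escrow_dataset) holds, K gives O(~break_seal).
Premise 6 is O(~break_seal → cease_operations); since O(~break_seal), deontic closure gives O(cease_operations).
So O(cease_operations) holds — cease_operations is obligatory. None of the other listed options is made obligatory by any chain of premises.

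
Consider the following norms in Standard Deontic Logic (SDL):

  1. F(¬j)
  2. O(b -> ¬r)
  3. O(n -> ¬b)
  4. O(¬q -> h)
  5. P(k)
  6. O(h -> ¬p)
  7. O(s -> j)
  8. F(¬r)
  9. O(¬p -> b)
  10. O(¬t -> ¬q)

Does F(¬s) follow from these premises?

No

Premise 7 is O(s -> j); even if O(j) held, inferring O(s) would be affirming the consequent — invalid.
No other premise forces O(s). An ideal world satisfying every premise can still have ¬s true, so F(¬s) is not derivable.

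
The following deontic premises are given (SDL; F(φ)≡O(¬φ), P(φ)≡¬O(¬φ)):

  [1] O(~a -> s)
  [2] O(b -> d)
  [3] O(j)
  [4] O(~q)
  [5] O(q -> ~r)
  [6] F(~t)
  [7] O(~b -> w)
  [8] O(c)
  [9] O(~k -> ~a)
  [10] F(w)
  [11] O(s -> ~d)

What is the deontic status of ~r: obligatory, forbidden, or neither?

Premise 5 is O(q -> ~r), but O(q) is not derivable from the premises, so it does not yield O(~r).
No premise or chain of K-axiom applications forces O(~r), and none forces O(r). So ~r is neither obligatory nor forbidden under these norms.

Neither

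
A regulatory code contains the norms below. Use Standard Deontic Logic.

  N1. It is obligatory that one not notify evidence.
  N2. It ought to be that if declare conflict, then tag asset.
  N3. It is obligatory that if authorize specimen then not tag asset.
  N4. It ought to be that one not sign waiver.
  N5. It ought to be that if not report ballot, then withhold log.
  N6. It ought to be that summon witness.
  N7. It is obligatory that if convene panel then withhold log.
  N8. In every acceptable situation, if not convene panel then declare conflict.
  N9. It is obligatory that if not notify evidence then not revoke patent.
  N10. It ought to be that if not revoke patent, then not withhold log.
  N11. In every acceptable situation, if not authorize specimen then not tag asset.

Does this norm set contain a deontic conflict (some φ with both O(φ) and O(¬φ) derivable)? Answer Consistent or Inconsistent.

By case analysis on authorize_specimen: premise 3 gives O(authorize_specimen → ¬tag_asset) and premise 11 gives O(¬authorize_specimen → ¬tag_asset), so O(¬tag_asset) either way.
Premise 2, O(declare_conflict → tag_asset), contraposes to O(¬tag_asset → ¬declare_conflict); with O(¬tag_asset) we get O(¬declare_conflict).
The contrapositive of premise 8 (O(¬convene_panel → declare_conflict)) is O(¬declare_conflict → convene_panel), and O(¬declare_conflict) is already established, so O(convene_panel).
With premise 7, O(convene_panel → withhold_log), the K-axiom yields O(withhold_log).
The contrapositive of premise 10 (O(¬revoke_patent → ¬withhold_log)) is O(withhold_log → revoke_patent), and O(withhold_log) is already established, so O(revoke_patent).
Premise 9, O(¬notify_evidence → ¬revoke_patent), contraposes to O(revoke_patent → notify_evidence); with O(revoke_patent) we get O(notify_evidence).
But premise 1 directly asserts O(¬notify_evidence).
We now have both O(notify_evidence) and O(¬notify_evidence) — notify_evidence is simultaneously obligatory and forbidden, violating the D-axiom.

Inconsistent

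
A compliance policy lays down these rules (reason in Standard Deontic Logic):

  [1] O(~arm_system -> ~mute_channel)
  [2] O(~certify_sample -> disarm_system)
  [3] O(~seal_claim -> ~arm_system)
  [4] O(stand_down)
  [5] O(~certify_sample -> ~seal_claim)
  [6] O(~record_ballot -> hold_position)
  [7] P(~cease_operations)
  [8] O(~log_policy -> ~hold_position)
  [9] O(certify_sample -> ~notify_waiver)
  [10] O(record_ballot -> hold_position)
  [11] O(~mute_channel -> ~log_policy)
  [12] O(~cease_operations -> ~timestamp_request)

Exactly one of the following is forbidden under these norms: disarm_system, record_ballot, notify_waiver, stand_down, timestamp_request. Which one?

notify_waiver

Premises 10 and 6 are O(record_ballot -> hold_position) and O(~record_ballot -> hold_position); every ideal world satisfies record_ballot or ~record_ballot, so in either case hold_position holds — hence O(hold_position).
Premise 8 is O(~log_policy -> ~hold_position); contrapositively O(hold_position -> log_policy). Since O(hold_position) holds, K gives O(log_policy).
Premise 11, O(~mute_channel -> ~log_policy), contraposes to O(log_policy -> mute_channel); with O(log_policy) we get O(mute_channel).
Premise 1 is O(~arm_system -> ~mute_channel); contrapositively O(mute_channel -> arm_system). Since O(mute_channel) holds, K gives O(arm_system).
The contrapositive of premise 3 (O(~seal_claim -> ~arm_system)) is O(arm_system -> seal_claim), and O(arm_system) is already established, so O(seal_claim).
The contrapositive of premise 5 (O(~certify_sample -> ~seal_claim)) is O(seal_claim -> certify_sample), and O(seal_claim) is already established, so O(certify_sample).
From O(certify_sample) and premise 9, O(certify_sample -> ~notify_waiver), we obtain O(~notify_waiver).
So O(~notify_waiver) holds, i.e. notify_waiver is forbidden. None of the other listed options is forbidden under the premises.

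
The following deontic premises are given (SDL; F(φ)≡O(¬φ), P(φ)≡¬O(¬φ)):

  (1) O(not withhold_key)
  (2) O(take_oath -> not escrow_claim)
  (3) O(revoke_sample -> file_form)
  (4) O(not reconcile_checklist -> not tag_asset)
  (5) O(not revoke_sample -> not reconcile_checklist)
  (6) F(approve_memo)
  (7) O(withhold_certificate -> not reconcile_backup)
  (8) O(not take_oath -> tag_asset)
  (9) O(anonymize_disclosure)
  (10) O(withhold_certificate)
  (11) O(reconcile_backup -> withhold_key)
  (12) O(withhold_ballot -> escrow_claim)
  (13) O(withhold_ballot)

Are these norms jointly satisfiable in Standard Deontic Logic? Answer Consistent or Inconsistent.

Premise 11 is O(reconcile_backup -> withhold_key), but O(reconcile_backup) is not derivable from the premises, so it does not yield O(withhold_key).
So O(withhold_key) is not derivable, and the apparent clash with O(not withhold_key) does not arise.
A world satisfying every obligation exists (e.g. anonymize_disclosure=true, approve_memo=false, escrow_claim=true, file_form=true, reconcile_backup=false, reconcile_checklist=true, revoke_sample=true, tag_asset=true, take_oath=false, withhold_ballot=true, withhold_certificate=true, withhold_key=false); no atom is both obligatory and forbidden, so the set is consistent.

Consistent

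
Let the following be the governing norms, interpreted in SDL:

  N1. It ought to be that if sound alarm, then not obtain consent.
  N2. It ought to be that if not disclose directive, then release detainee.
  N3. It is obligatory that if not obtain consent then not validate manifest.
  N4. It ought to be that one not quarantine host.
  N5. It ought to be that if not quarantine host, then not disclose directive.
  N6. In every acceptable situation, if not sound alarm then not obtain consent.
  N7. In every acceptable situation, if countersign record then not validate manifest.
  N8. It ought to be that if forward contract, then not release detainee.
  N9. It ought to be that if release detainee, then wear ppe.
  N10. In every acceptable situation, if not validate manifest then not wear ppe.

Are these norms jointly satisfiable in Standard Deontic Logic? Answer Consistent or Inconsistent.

By case analysis on sound_alarm: premise 1 gives O(sound_alarm → ¬obtain_consent) and premise 6 gives O(¬sound_alarm → ¬obtain_consent), so O(¬obtain_consent) either way.
Applying K to premise 3 (O(¬obtain_consent → ¬validate_manifest)) and O(¬obtain_consent) yields O(¬validate_manifest).
From O(¬validate_manifest) and premise 10, O(¬validate_manifest → ¬wear_ppe), we obtain O(¬wear_ppe).
The contrapositive of premise 9 (O(release_detainee → wear_ppe)) is O(¬wear_ppe → ¬release_detainee), and O(¬wear_ppe) is already established, so O(¬release_detainee).
Premise 2, O(¬disclose_directive → release_detainee), contraposes to O(¬release_detainee → disclose_directive); with O(¬release_detainee) we get O(disclose_directive).
Premise 5 is O(¬quarantine_host → ¬disclose_directive); contrapositively O(disclose_directive → quarantine_host). Since O(disclose_directive) holds, K gives O(quarantine_host).
But premise 4 directly asserts O(¬quarantine_host).
We now have both O(quarantine_host) and O(¬quarantine_host) — quarantine_host is simultaneously obligatory and forbidden, violating the D-axiom.

Inconsistent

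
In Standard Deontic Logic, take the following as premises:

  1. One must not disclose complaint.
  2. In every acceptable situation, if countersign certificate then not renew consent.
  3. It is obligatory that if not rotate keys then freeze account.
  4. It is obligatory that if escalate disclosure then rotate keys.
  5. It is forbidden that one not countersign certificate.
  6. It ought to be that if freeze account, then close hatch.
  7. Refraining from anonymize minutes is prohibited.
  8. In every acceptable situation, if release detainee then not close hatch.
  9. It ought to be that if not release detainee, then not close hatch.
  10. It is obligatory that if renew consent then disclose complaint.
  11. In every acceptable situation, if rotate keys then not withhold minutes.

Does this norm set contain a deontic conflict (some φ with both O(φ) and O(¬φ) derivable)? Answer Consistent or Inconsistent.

Premise 10 is O(renew_consent → disclose_complaint), but O(renew_consent) is not derivable from the premises, so it does not yield O(disclose_complaint).
So O(disclose_complaint) is not derivable, and the apparent clash with O(¬disclose_complaint) does not arise.
A world satisfying every obligation exists (e.g. anonymize_minutes=true, close_hatch=false, countersign_certificate=true, disclose_complaint=false, escalate_disclosure=false, freeze_account=false, release_detainee=false, renew_consent=false, rotate_keys=true, withhold_minutes=false); no atom is both obligatory and forbidden, so the set is consistent.

Consistent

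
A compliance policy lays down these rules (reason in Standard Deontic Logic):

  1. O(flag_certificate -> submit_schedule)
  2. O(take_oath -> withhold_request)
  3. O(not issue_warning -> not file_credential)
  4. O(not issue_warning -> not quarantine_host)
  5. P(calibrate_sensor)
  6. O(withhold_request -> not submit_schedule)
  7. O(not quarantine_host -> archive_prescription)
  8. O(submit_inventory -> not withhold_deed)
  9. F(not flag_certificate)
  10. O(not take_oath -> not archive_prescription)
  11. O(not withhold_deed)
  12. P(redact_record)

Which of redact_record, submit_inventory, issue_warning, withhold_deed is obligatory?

Premise 9 is F(not flag_certificate), i.e. O(flag_certificate).
From O(flag_certificate) and premise 1, O(flag_certificate -> submit_schedule), we obtain O(submit_schedule).
Premise 6 is O(withhold_request -> not submit_schedule); contrapositively O(submit_schedule -> not withhold_request). Since O(submit_schedule) holds, K gives O(not withhold_request).
Premise 2 is O(take_oath -> withhold_request); contrapositively O(not withhold_request -> not take_oath). Since O(not withhold_request) holds, K gives O(not take_oath).
Applying K to premise 10 (O(not take_oath -> not archive_prescription)) and O(not take_oath) yields O(not archive_prescription).
The contrapositive of premise 7 (O(not quarantine_host -> archive_prescription)) is O(not archive_prescription -> quarantine_host), and O(not archive_prescription) is already established, so O(quarantine_host).
Premise 4 is O(not issue_warning -> not quarantine_host); contrapositively O(quarantine_host -> issue_warning). Since O(quarantine_host) holds, K gives O(issue_warning).
So O(issue_warning) holds — issue_warning is obligatory. None of the other listed options is made obligatory by any chain of premises.

issue_warning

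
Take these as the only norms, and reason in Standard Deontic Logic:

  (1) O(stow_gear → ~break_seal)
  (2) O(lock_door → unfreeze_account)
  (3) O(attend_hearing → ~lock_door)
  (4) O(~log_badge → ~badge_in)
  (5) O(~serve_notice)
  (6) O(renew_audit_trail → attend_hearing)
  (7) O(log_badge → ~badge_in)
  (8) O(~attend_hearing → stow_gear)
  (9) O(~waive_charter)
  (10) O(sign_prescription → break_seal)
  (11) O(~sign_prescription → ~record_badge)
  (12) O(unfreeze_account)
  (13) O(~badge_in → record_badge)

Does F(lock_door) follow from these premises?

Yes

By case analysis on log_badge: premise 7 gives O(log_badge → ~badge_in) and premise 4 gives O(~log_badge → ~badge_in), so O(~badge_in) either way.
Premise 13 is O(~badge_in → record_badge); since O(~badge_in), deontic closure gives O(record_badge).
Premise 11, O(~sign_prescription → ~record_badge), contraposes to O(record_badge → sign_prescription); with O(record_badge) we get O(sign_prescription).
Premise 10 is O(sign_prescription → break_seal); since O(sign_prescription), deontic closure gives O(break_seal).
The contrapositive of premise 1 (O(stow_gear → ~break_seal)) is O(break_seal → ~stow_gear), and O(break_seal) is already established, so O(~stow_gear).
The contrapositive of premise 8 (O(~attend_hearing → stow_gear)) is O(~stow_gear → attend_hearing), and O(~stow_gear) is already established, so O(attend_hearing).
Premise 3 is O(attend_hearing → ~lock_door); since O(attend_hearing), deontic closure gives O(~lock_door).
Premises 2, 5, 6, 9, 12 do not contribute to this derivation.
So O(~lock_door) holds, i.e. F(lock_door). The claim follows.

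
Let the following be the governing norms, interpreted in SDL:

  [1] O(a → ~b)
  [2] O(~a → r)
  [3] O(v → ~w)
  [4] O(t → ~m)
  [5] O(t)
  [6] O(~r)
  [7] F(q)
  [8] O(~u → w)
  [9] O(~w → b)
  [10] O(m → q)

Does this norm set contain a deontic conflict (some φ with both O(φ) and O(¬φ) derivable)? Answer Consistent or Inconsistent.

Premise 10 is O(m → q), but O(m) is not derivable from the premises, so it does not yield O(q).
So O(q) is not derivable, and the apparent clash with O(~q) does not arise.
A world satisfying every obligation exists (e.g. a=true, b=false, m=false, q=false, r=false, t=true, u=false, v=false, w=true); no atom is both obligatory and forbidden, so the set is consistent.

Consistent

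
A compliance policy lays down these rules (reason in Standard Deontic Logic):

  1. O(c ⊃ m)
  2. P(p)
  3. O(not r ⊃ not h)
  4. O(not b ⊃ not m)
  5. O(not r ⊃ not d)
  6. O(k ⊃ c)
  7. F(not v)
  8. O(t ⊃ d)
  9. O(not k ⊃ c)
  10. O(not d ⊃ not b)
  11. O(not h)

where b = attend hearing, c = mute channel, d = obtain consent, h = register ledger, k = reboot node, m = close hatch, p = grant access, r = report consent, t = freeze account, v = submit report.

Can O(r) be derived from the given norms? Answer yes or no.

Yes

By case analysis on k: premise 6 gives O(k ⊃ c) and premise 9 gives O(not k ⊃ c), so O(c) either way.
Premise 1 is O(c ⊃ m); since O(c), deontic closure gives O(m).
Premise 4, O(not b ⊃ not m), contraposes to O(m ⊃ b); with O(m) we get O(b).
The contrapositive of premise 10 (O(not d ⊃ not b)) is O(b ⊃ d), and O(b) is already established, so O(d).
The contrapositive of premise 5 (O(not r ⊃ not d)) is O(d ⊃ r), and O(d) is already established, so O(r).
Premises 2, 3, 7, 8, 11 do not contribute to this derivation.
So O(r) follows.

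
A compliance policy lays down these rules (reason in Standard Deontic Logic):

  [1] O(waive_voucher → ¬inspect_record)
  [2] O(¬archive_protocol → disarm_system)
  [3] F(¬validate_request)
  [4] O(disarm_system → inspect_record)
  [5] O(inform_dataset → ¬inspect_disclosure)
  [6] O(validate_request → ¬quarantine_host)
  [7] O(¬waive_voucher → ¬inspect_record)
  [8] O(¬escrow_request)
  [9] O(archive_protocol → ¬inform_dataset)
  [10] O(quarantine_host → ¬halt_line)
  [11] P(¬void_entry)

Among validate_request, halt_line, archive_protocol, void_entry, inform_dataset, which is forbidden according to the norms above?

By case analysis on waive_voucher: premise 1 gives O(waive_voucher → ¬inspect_record) and premise 7 gives O(¬waive_voucher → ¬inspect_record), so O(¬inspect_record) either way.
Premise 4 is O(disarm_system → inspect_record); contrapositively O(¬inspect_record → ¬disarm_system). Since O(¬inspect_record) holds, K gives O(¬disarm_system).
Premise 2 is O(¬archive_protocol → disarm_system); contrapositively O(¬disarm_system → archive_protocol). Since O(¬disarm_system) holds, K gives O(archive_protocol).
From O(archive_protocol) and premise 9, O(archive_protocol → ¬inform_dataset), we obtain O(¬inform_dataset).
So O(¬inform_dataset) holds, i.e. inform_dataset is forbidden. None of the other listed options is forbidden under the premises.

inform_dataset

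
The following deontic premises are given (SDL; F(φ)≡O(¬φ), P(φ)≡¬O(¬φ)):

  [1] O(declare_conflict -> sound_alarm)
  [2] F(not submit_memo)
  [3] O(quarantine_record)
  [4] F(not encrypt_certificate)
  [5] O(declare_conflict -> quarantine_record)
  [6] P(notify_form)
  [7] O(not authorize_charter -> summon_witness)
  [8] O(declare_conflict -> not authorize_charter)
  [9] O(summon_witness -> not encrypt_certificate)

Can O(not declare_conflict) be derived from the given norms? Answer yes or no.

F(not encrypt_certificate) at premise 4 means O(encrypt_certificate).
The contrapositive of premise 9 (O(summon_witness -> not encrypt_certificate)) is O(encrypt_certificate -> not summon_witness), and O(encrypt_certificate) is already established, so O(not summon_witness).
Premise 7 is O(not authorize_charter -> summon_witness); contrapositively O(not summon_witness -> authorize_charter). Since O(not summon_witness) holds, K gives O(authorize_charter).
Premise 8, O(declare_conflict -> not authorize_charter), contraposes to O(authorize_charter -> not declare_conflict); with O(authorize_charter) we get O(not declare_conflict).
Premises 1, 2, 3, 5, 6 do not contribute to this derivation.
So O(not declare_conflict) follows.

Yes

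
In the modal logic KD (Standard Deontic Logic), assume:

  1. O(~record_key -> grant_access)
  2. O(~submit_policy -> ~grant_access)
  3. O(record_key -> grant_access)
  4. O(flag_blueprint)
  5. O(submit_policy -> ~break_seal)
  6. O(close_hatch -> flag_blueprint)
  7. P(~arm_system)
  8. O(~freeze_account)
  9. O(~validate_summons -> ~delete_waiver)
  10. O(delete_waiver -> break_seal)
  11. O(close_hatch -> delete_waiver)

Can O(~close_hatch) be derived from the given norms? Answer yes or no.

Premises 1 and 3 are O(~record_key -> grant_access) and O(record_key -> grant_access); every ideal world satisfies ~record_key or record_key, so in either case grant_access holds — hence O(grant_access).
Premise 2, O(~submit_policy -> ~grant_access), contraposes to O(grant_access -> submit_policy); with O(grant_access) we get O(submit_policy).
With premise 5, O(submit_policy -> ~break_seal), the K-axiom yields O(~break_seal).
Premise 10, O(delete_waiver -> break_seal), contraposes to O(~break_seal -> ~delete_waiver); with O(~break_seal) we get O(~delete_waiver).
Premise 11 is O(close_hatch -> delete_waiver); contrapositively O(~delete_waiver -> ~close_hatch). Since O(~delete_waiver) holds, K gives O(~close_hatch).
Premises 4, 6, 7, 8, 9 do not contribute to this derivation.
So O(~close_hatch) follows.

Yes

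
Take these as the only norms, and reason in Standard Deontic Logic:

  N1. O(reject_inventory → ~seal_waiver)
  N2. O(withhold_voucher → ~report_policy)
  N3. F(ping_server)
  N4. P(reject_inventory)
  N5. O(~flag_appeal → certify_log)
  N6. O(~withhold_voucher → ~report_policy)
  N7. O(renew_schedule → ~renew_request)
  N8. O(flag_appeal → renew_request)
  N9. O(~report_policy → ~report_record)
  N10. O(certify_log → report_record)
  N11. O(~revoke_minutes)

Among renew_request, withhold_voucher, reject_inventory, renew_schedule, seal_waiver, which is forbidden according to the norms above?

Premises 6 and 2 are O(~withhold_voucher → ~report_policy) and O(withhold_voucher → ~report_policy); every ideal world satisfies ~withhold_voucher or withhold_voucher, so in either case ~report_policy holds — hence O(~report_policy).
Premise 9 is O(~report_policy → ~report_record); since O(~report_policy), deontic closure gives O(~report_record).
Premise 10 is O(certify_log → report_record); contrapositively O(~report_record → ~certify_log). Since O(~report_record) holds, K gives O(~certify_log).
The contrapositive of premise 5 (O(~flag_appeal → certify_log)) is O(~certify_log → flag_appeal), and O(~certify_log) is already established, so O(flag_appeal).
Premise 8 is O(flag_appeal → renew_request); since O(flag_appeal), deontic closure gives O(renew_request).
Premise 7 is O(renew_schedule → ~renew_request); contrapositively O(renew_request → ~renew_schedule). Since O(renew_request) holds, K gives O(~renew_schedule).
So O(~renew_schedule) holds, i.e. renew_schedule is forbidden. None of the other listed options is forbidden under the premises.

renew_schedule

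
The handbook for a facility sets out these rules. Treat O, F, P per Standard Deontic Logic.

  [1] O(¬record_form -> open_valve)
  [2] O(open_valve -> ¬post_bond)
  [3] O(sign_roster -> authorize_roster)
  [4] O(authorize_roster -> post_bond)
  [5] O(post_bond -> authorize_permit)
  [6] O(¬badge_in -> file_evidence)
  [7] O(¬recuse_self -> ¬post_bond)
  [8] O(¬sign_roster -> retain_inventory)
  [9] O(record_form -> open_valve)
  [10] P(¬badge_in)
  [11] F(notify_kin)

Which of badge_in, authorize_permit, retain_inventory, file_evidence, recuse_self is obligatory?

Premises 9 and 1 cover both cases: O(record_form -> open_valve) and O(¬record_form -> open_valve). Since record_form ∨ ¬record_form is a tautology, O(open_valve) follows.
Applying K to premise 2 (O(open_valve -> ¬post_bond)) and O(open_valve) yields O(¬post_bond).
Premise 4 is O(authorize_roster -> post_bond); contrapositively O(¬post_bond -> ¬authorize_roster). Since O(¬post_bond) holds, K gives O(¬authorize_roster).
Premise 3, O(sign_roster -> authorize_roster), contraposes to O(¬authorize_roster -> ¬sign_roster); with O(¬authorize_roster) we get O(¬sign_roster).
From O(¬sign_roster) and premise 8, O(¬sign_roster -> retain_inventory), we obtain O(retain_inventory).
So O(retain_inventory) holds — retain_inventory is obligatory. None of the other listed options is made obligatory by any chain of premises.

retain_inventory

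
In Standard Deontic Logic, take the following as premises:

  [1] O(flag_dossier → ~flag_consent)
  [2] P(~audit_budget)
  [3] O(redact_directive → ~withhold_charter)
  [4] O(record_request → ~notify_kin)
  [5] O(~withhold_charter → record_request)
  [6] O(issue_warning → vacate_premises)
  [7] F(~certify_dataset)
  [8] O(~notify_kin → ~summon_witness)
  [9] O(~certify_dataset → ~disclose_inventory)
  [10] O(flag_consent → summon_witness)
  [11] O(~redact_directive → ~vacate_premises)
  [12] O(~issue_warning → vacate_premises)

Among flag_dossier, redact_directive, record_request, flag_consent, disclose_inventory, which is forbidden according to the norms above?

Premises 6 and 12 are O(issue_warning → vacate_premises) and O(~issue_warning → vacate_premises); every ideal world satisfies issue_warning or ~issue_warning, so in either case vacate_premises holds — hence O(vacate_premises).
The contrapositive of premise 11 (O(~redact_directive → ~vacate_premises)) is O(vacate_premises → redact_directive), and O(vacate_premises) is already established, so O(redact_directive).
From O(redact_directive) and premise 3, O(redact_directive → ~withhold_charter), we obtain O(~withhold_charter).
With premise 5, O(~withhold_charter → record_request), the K-axiom yields O(record_request).
From O(record_request) and premise 4, O(record_request → ~notify_kin), we obtain O(~notify_kin).
Applying K to premise 8 (O(~notify_kin → ~summon_witness)) and O(~notify_kin) yields O(~summon_witness).
The contrapositive of premise 10 (O(flag_consent → summon_witness)) is O(~summon_witness → ~flag_consent), and O(~summon_witness) is already established, so O(~flag_consent).
So O(~flag_consent) holds, i.e. flag_consent is forbidden. None of the other listed options is forbidden under the premises.

flag_consent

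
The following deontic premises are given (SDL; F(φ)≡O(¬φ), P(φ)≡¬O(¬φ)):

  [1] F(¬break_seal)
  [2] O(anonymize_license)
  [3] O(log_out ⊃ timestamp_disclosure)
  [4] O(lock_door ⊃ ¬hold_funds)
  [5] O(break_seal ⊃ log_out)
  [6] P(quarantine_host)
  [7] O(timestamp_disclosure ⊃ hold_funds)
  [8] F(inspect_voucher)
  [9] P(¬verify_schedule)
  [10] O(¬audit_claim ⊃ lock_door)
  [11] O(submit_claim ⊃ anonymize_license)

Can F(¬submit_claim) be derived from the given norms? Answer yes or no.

Premise 11 is O(submit_claim ⊃ anonymize_license); even if O(anonymize_license) held, inferring O(submit_claim) would be affirming the consequent — invalid.
No other premise forces O(submit_claim). An ideal world satisfying every premise can still have ¬submit_claim true, so F(¬submit_claim) is not derivable.

No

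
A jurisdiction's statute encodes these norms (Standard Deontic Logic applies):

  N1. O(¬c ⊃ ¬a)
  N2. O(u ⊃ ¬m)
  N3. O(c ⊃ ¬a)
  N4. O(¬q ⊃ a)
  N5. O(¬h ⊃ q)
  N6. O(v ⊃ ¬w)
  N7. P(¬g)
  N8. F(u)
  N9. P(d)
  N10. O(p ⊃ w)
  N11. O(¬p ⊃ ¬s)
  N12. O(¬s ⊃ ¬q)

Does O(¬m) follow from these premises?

Premise 2 is O(u ⊃ ¬m), but O(u) is not derivable from the premises, so it does not yield O(¬m).
No other premise forces O(¬m). An ideal world satisfying every premise can still have ¬m false, so O(¬m) is not derivable.

No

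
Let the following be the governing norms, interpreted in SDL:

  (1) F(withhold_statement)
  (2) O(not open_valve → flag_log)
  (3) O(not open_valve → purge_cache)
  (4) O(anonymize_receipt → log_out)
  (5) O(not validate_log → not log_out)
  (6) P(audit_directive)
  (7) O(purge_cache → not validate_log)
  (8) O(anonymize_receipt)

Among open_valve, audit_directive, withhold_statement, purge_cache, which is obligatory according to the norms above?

From premise 8 we have O(anonymize_receipt).
Premise 4 is O(anonymize_receipt → log_out); since O(anonymize_receipt), deontic closure gives O(log_out).
The contrapositive of premise 5 (O(not validate_log → not log_out)) is O(log_out → validate_log), and O(log_out) is already established, so O(validate_log).
The contrapositive of premise 7 (O(purge_cache → not validate_log)) is O(validate_log → not purge_cache), and O(validate_log) is already established, so O(not purge_cache).
Premise 3, O(not open_valve → purge_cache), contraposes to O(not purge_cache → open_valve); with O(not purge_cache) we get O(open_valve).
So O(open_valve) holds — open_valve is obligatory. None of the other listed options is made obligatory by any chain of premises.

open_valve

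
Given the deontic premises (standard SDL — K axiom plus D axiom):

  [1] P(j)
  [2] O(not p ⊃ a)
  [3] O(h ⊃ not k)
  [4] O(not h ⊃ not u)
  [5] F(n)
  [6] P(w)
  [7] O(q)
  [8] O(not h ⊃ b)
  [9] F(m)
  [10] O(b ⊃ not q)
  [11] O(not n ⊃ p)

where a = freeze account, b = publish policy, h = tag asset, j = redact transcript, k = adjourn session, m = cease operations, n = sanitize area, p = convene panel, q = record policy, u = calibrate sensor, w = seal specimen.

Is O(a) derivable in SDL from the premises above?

No

Premise 2 is O(not p ⊃ a), but O(not p) is not derivable from the premises, so it does not yield O(a).
No other premise forces O(a). An ideal world satisfying every premise can still have a false, so O(a) is not derivable.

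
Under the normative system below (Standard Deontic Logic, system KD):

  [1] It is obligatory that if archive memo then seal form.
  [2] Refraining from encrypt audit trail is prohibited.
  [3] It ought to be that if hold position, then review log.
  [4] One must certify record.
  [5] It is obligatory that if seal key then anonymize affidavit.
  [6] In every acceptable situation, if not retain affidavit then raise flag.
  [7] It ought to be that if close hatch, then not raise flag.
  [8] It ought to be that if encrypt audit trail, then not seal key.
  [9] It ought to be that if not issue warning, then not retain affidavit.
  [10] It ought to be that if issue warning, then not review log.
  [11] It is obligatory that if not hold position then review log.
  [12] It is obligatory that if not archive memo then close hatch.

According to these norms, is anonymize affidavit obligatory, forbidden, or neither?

Neither

Premise 5 is O(seal_key → anonymize_affidavit), but O(seal_key) is not derivable from the premises, so it does not yield O(anonymize_affidavit).
No premise or chain of K-axiom applications forces O(anonymize_affidavit), and none forces O(¬anonymize_affidavit). So anonymize_affidavit is neither obligatory nor forbidden under these norms.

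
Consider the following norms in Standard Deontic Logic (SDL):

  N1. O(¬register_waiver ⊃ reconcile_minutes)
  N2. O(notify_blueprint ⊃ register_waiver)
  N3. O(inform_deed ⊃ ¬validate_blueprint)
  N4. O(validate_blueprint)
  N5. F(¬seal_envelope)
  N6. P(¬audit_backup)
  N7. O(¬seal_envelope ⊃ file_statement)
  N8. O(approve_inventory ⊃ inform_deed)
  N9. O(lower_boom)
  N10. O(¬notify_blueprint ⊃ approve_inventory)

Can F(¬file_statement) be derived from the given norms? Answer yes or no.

Premise 7 is O(¬seal_envelope ⊃ file_statement), but O(¬seal_envelope) is not derivable from the premises, so it does not yield O(file_statement).
No other premise forces O(file_statement). An ideal world satisfying every premise can still have ¬file_statement true, so F(¬file_statement) is not derivable.

No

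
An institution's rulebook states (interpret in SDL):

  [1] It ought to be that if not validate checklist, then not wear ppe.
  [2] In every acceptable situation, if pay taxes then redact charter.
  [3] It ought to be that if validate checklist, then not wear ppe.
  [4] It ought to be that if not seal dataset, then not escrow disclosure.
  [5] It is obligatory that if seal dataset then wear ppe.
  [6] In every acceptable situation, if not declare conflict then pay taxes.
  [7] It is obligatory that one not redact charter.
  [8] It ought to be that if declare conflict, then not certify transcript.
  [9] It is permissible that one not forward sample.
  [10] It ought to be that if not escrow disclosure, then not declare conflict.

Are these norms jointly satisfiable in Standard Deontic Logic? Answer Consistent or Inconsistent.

Premises 1 and 3 are O(¬validate_checklist → ¬wear_ppe) and O(validate_checklist → ¬wear_ppe); every ideal world satisfies ¬validate_checklist or validate_checklist, so in either case ¬wear_ppe holds — hence O(¬wear_ppe).
Premise 5 is O(seal_dataset → wear_ppe); contrapositively O(¬wear_ppe → ¬seal_dataset). Since O(¬wear_ppe) holds, K gives O(¬seal_dataset).
From O(¬seal_dataset) and premise 4, O(¬seal_dataset → ¬escrow_disclosure), we obtain O(¬escrow_disclosure).
Premise 10 is O(¬escrow_disclosure → ¬declare_conflict); since O(¬escrow_disclosure), deontic closure gives O(¬declare_conflict).
Premise 6 is O(¬declare_conflict → pay_taxes); since O(¬declare_conflict), deontic closure gives O(pay_taxes).
Premise 2 is O(pay_taxes → redact_charter); since O(pay_taxes), deontic closure gives O(redact_charter).
Yet premise 7 states O(¬redact_charter).
We now have both O(redact_charter) and O(¬redact_charter) — redact_charter is simultaneously obligatory and forbidden, violating the D-axiom.

Inconsistent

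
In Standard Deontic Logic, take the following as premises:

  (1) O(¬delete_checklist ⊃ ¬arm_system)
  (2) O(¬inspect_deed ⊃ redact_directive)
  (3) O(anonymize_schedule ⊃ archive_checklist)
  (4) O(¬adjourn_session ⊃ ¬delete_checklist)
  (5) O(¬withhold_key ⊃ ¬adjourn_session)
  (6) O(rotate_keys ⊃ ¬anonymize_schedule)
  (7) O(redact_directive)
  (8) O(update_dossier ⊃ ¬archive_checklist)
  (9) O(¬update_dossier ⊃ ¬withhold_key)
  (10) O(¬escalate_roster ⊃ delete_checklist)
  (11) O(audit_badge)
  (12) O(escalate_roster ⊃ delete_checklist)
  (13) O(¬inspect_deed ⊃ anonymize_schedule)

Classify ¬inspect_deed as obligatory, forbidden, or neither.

Forbidden

Premises 12 and 10 are O(escalate_roster ⊃ delete_checklist) and O(¬escalate_roster ⊃ delete_checklist); every ideal world satisfies escalate_roster or ¬escalate_roster, so in either case delete_checklist holds — hence O(delete_checklist).
Premise 4 is O(¬adjourn_session ⊃ ¬delete_checklist); contrapositively O(delete_checklist ⊃ adjourn_session). Since O(delete_checklist) holds, K gives O(adjourn_session).
Premise 5 is O(¬withhold_key ⊃ ¬adjourn_session); contrapositively O(adjourn_session ⊃ withhold_key). Since O(adjourn_session) holds, K gives O(withhold_key).
The contrapositive of premise 9 (O(¬update_dossier ⊃ ¬withhold_key)) is O(withhold_key ⊃ update_dossier), and O(withhold_key) is already established, so O(update_dossier).
From O(update_dossier) and premise 8, O(update_dossier ⊃ ¬archive_checklist), we obtain O(¬archive_checklist).
Premise 3, O(anonymize_schedule ⊃ archive_checklist), contraposes to O(¬archive_checklist ⊃ ¬anonymize_schedule); with O(¬archive_checklist) we get O(¬anonymize_schedule).
Premise 13 is O(¬inspect_deed ⊃ anonymize_schedule); contrapositively O(¬anonymize_schedule ⊃ inspect_deed). Since O(¬anonymize_schedule) holds, K gives O(inspect_deed).
Premises 1, 2, 6, 7, 11 do not contribute to this derivation.
Thus O(inspect_deed), which is F(¬inspect_deed): ¬inspect_deed is forbidden.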